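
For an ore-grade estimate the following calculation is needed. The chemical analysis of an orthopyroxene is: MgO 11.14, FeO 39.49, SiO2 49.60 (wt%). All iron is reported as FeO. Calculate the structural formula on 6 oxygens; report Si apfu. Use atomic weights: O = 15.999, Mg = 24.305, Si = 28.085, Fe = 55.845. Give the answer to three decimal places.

MgO (M=40.304): mol = 0.27640; Mg = 0.27640, O = 0.27640.
FeO (M=71.844): mol = 0.54966; Fe = 0.54966, O = 0.54966.
SiO2 (M=60.083): mol = 0.82552; Si = 0.82552, O = 1.65104.
ΣO = 2.47710; factor = 6/ΣO = 2.42219.
Si apfu = 0.82552 × 2.42219 = 2.000.

2.000 Si apfu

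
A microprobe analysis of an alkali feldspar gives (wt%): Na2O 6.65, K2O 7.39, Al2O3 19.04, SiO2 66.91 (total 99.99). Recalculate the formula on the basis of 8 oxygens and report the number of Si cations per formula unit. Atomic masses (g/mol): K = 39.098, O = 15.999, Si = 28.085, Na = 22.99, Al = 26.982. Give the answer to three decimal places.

2.996 Si apfu

Na2O (M=61.979): mol = 0.10729; Na = 0.21458, O = 0.10729.
K2O (M=94.195): mol = 0.07845; K = 0.15690, O = 0.07845.
Al2O3 (M=101.961): mol = 0.18674; Al = 0.37348, O = 0.56022.
SiO2 (M=60.083): mol = 1.11363; Si = 1.11363, O = 2.22726.
ΣO = 2.97322; factor = 8/ΣO = 2.69069.
Si apfu = 1.11363 × 2.69069 = 2.996.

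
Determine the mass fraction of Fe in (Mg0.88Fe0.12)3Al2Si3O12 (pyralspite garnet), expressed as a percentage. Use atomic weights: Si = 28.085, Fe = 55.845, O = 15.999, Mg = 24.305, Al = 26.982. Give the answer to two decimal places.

4.85 mass %

Molar mass of (Mg0.88Fe0.12)3Al2Si3O12: 2.64×24.305 + 0.36×55.845 + 2×26.982 + 3×28.085 + 12×15.999 = 414.476 g/mol.
Mass of Fe per formula unit: 0.36 × 55.845 = 20.104 g.
Weight fraction Fe = 20.104 / 414.476 = 0.0485.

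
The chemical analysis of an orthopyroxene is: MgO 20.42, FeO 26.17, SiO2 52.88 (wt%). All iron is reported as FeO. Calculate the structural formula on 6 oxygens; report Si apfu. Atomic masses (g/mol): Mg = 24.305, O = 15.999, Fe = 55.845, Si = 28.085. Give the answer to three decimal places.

MgO: 20.42/40.304 = 0.50665 mol → 0.50665 mol Mg, 0.50665 mol O.
FeO: 26.17/71.844 = 0.36426 mol → 0.36426 mol Fe, 0.36426 mol O.
SiO2: 52.88/60.083 = 0.88012 mol → 0.88012 mol Si, 1.76024 mol O.
Total oxygen = 2.63115 mol. Normalization factor = 6/2.63115 = 2.28037.
Si per 6 O = 0.88012 × 2.28037 = 2.007.

2.007 Si apfu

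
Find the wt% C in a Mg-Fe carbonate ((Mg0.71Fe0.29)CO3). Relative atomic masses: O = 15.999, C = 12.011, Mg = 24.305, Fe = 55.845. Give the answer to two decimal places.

12.85 mass %

M((Mg0.71Fe0.29)CO3) = 93.460 g/mol.
C contributes 1 × 12.011 = 12.011 g per mole.
12.011/93.460 = 0.1285 → 12.85%.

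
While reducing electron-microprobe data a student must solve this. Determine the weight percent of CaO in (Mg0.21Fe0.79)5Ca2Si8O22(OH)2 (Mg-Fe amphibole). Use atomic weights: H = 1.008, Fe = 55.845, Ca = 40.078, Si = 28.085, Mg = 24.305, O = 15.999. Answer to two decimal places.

11.97 wt%

M((Mg0.21Fe0.79)5Ca2Si8O22(OH)2) = 936.936 g/mol; M(CaO) = 56.077 g/mol.
Moles CaO per formula unit = 2 Ca ÷ 1 = 2.0000.
CaO fraction = (2.0000 × 56.077) / 936.936 = 112.154/936.936 = 0.1197.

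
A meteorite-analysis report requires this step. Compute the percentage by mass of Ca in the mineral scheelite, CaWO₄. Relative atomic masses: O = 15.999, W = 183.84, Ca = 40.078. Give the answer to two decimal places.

13.92 weight percent

M(CaWO₄) = 287.914 g/mol.
Ca contributes 1 × 40.078 = 40.078 g per mole.
40.078/287.914 = 0.1392 → 13.92%.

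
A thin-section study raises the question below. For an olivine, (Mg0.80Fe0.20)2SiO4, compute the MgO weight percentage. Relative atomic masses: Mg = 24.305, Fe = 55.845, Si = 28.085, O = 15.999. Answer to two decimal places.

M((Mg0.80Fe0.20)2SiO4) = 153.307 g/mol; M(MgO) = 40.304 g/mol.
Moles MgO per formula unit = 1.60 Mg ÷ 1 = 1.6000.
MgO fraction = (1.6000 × 40.304) / 153.307 = 64.486/153.307 = 0.4206.

42.06 wt%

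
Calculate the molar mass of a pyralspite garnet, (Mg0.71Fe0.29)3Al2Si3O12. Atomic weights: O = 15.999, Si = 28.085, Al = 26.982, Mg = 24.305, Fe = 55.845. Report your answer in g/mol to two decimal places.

430.56 g/mol

M = 2.13×24.305 + 0.87×55.845 + 2×26.982 + 3×28.085 + 12×15.999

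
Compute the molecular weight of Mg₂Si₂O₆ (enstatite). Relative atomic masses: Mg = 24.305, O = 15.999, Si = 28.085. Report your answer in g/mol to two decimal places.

200.77 g/mol

Mg: 2 × 24.305 = 48.6100
Si: 2 × 28.085 = 56.1700
O: 6 × 15.999 = 95.9940
Summing the contributions gives the formula mass.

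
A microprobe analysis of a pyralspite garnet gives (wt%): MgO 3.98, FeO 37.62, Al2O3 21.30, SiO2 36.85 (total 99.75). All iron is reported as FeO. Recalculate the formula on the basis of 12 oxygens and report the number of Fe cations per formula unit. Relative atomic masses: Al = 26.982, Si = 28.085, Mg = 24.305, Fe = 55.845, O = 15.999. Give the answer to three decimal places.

2.538 Fe apfu

3.98 wt% MgO ÷ 40.304 g/mol = 0.09875 mol, giving 0.09875 Mg and 0.09875 O.
37.62 wt% FeO ÷ 71.844 g/mol = 0.52363 mol, giving 0.52363 Fe and 0.52363 O.
21.30 wt% Al2O3 ÷ 101.961 g/mol = 0.20890 mol, giving 0.41780 Al and 0.62670 O.
36.85 wt% SiO2 ÷ 60.083 g/mol = 0.61332 mol, giving 0.61332 Si and 1.22664 O.
Oxygen sums to 2.47572; scaling by 12/2.47572 = 4.84707 puts the formula on 12 O.
Fe: 0.52363 × 4.84707 = 2.538 atoms per formula unit.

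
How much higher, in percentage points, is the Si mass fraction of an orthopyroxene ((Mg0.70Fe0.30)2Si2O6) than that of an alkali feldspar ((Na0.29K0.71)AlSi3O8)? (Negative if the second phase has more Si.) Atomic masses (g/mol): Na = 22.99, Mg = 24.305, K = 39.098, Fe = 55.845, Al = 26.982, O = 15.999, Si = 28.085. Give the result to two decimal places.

M((Mg0.70Fe0.30)2Si2O6) = 219.698 g/mol, so wt% Si = 56.170/219.698 × 100 = 25.57%.
M((Na0.29K0.71)AlSi3O8) = 273.656 g/mol, so wt% Si = 84.255/273.656 × 100 = 30.79%.
25.57 − 30.79 = -5.22 pp.

-5.22 percentage points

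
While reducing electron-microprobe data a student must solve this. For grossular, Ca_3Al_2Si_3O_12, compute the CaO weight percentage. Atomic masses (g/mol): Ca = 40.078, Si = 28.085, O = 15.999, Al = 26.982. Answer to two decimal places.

M(Ca_3Al_2Si_3O_12) = 450.441 g/mol; M(CaO) = 56.077 g/mol.
Moles CaO per formula unit = 3 Ca ÷ 1 = 3.0000.
CaO fraction = (3.0000 × 56.077) / 450.441 = 168.231/450.441 = 0.3735.

37.35 wt%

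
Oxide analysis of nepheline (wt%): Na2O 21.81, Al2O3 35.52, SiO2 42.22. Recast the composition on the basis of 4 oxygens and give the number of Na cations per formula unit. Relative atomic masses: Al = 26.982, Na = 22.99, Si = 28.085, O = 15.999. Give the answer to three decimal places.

1.005 Na apfu

Na2O (M=61.979): mol = 0.35189; Na = 0.70378, O = 0.35189.
Al2O3 (M=101.961): mol = 0.34837; Al = 0.69674, O = 1.04511.
SiO2 (M=60.083): mol = 0.70269; Si = 0.70269, O = 1.40538.
ΣO = 2.80238; factor = 4/ΣO = 1.42736.
Na apfu = 0.70378 × 1.42736 = 1.005.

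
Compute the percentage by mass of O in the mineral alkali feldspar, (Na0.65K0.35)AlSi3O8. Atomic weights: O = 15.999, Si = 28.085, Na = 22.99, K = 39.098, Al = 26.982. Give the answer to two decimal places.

47.78 weight percent

Molar mass of (Na0.65K0.35)AlSi3O8: 0.65*22.99 + 0.35*39.098 + 1*26.982 + 3*28.085 + 8*15.999 = 267.857 g/mol.
Mass of O per formula unit: 8 × 15.999 = 127.992 g.
Weight fraction O = 127.992 / 267.857 = 0.4778.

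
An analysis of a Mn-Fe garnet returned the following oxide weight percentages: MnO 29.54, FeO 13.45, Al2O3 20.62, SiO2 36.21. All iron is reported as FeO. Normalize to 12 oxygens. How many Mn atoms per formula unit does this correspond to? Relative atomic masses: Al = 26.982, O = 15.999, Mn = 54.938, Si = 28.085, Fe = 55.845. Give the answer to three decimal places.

2.069 Mn apfu

MnO (M=70.937): mol = 0.41643; Mn = 0.41643, O = 0.41643.
FeO (M=71.844): mol = 0.18721; Fe = 0.18721, O = 0.18721.
Al2O3 (M=101.961): mol = 0.20223; Al = 0.40446, O = 0.60669.
SiO2 (M=60.083): mol = 0.60267; Si = 0.60267, O = 1.20534.
ΣO = 2.41567; factor = 12/ΣO = 4.96757.
Mn apfu = 0.41643 × 4.96757 = 2.069.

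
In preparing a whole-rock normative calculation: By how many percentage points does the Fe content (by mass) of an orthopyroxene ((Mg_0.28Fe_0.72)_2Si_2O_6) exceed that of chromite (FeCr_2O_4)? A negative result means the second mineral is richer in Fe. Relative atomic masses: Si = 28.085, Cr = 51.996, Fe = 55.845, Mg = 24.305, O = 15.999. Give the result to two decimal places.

7.71 percentage points

Fe in (Mg_0.28Fe_0.72)_2Si_2O_6: molar mass 246.192 g/mol; 1.44×55.845 = 80.417 g → 32.66 wt%.
Fe in FeCr_2O_4: molar mass 223.833 g/mol; 1×55.845 = 55.845 g → 24.95 wt%.
Difference = 32.66 − 24.95 = 7.71 percentage points.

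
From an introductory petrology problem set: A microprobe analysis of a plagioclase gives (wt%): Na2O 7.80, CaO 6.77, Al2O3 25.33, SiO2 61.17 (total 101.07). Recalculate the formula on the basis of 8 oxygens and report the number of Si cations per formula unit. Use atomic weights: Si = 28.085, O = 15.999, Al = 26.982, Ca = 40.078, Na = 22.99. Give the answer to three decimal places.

2.690 Si apfu

Na2O: 7.80/61.979 = 0.12585 mol → 0.25170 mol Na, 0.12585 mol O.
CaO: 6.77/56.077 = 0.12073 mol → 0.12073 mol Ca, 0.12073 mol O.
Al2O3: 25.33/101.961 = 0.24843 mol → 0.49686 mol Al, 0.74529 mol O.
SiO2: 61.17/60.083 = 1.01809 mol → 1.01809 mol Si, 2.03618 mol O.
Total oxygen = 3.02805 mol. Normalization factor = 8/3.02805 = 2.64196.
Si per 8 O = 1.01809 × 2.64196 = 2.690.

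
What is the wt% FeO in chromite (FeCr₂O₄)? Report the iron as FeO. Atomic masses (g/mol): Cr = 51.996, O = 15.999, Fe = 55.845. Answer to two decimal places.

32.10 wt%

Formula mass = 223.833 g/mol.
1 Fe → 1.0000 mol FeO per formula unit; M(FeO) = 71.844, so FeO mass = 71.844 g.
71.844/223.833 × 100 = 32.10 wt%.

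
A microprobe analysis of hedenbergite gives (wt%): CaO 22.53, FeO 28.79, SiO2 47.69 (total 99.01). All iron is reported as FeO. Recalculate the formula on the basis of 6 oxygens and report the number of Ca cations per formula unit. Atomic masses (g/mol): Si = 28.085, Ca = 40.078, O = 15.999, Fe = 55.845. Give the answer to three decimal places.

1.009 Ca apfu

CaO: 22.53/56.077 = 0.40177 mol → 0.40177 mol Ca, 0.40177 mol O.
FeO: 28.79/71.844 = 0.40073 mol → 0.40073 mol Fe, 0.40073 mol O.
SiO2: 47.69/60.083 = 0.79374 mol → 0.79374 mol Si, 1.58748 mol O.
Total oxygen = 2.38998 mol. Normalization factor = 6/2.38998 = 2.51048.
Ca per 6 O = 0.40177 × 2.51048 = 1.009.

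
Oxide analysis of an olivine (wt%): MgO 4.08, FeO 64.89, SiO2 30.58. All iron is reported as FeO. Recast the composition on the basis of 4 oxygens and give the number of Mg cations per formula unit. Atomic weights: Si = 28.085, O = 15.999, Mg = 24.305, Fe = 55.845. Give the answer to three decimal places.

0.200 Mg apfu

MgO (M=40.304): mol = 0.10123; Mg = 0.10123, O = 0.10123.
FeO (M=71.844): mol = 0.90321; Fe = 0.90321, O = 0.90321.
SiO2 (M=60.083): mol = 0.50896; Si = 0.50896, O = 1.01792.
ΣO = 2.02236; factor = 4/ΣO = 1.97789.
Mg apfu = 0.10123 × 1.97789 = 0.200.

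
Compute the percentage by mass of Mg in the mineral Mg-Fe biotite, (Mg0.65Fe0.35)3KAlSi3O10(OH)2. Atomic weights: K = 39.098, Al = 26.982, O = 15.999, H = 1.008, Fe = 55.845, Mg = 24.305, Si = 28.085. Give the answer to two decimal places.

10.52 weight percent

Molar mass of (Mg0.65Fe0.35)3KAlSi3O10(OH)2: 1.95·24.305 + 1.05·55.845 + 1·39.098 + 1·26.982 + 3·28.085 + 12·15.999 + 2·1.008 = 450.371 g/mol.
Mass of Mg per formula unit: 1.95 × 24.305 = 47.395 g.
Weight fraction Mg = 47.395 / 450.371 = 0.1052.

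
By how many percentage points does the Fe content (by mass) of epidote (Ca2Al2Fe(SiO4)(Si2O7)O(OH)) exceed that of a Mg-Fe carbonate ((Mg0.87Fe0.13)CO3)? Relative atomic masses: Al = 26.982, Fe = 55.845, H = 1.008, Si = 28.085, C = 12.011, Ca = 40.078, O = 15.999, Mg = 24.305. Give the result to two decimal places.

Fe in Ca2Al2Fe(SiO4)(Si2O7)O(OH): molar mass 483.215 g/mol; 1×55.845 = 55.845 g → 11.56 wt%.
Fe in (Mg0.87Fe0.13)CO3: molar mass 88.413 g/mol; 0.13×55.845 = 7.260 g → 8.21 wt%.
Difference = 11.56 − 8.21 = 3.35 percentage points.

3.35 percentage points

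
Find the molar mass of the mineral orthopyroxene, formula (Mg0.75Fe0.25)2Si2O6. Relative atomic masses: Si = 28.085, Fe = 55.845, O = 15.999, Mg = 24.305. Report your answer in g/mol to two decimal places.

The formula mass is the sum 1.50(24.305) + 0.50(55.845) + 2(28.085) + 6(15.999).

216.54 g/mol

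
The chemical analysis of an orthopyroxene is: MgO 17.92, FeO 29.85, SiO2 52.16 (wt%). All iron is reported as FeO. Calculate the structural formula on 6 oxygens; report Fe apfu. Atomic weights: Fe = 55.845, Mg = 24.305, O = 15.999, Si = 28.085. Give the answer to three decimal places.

0.960 Fe apfu

MgO (M=40.304): mol = 0.44462; Mg = 0.44462, O = 0.44462.
FeO (M=71.844): mol = 0.41548; Fe = 0.41548, O = 0.41548.
SiO2 (M=60.083): mol = 0.86813; Si = 0.86813, O = 1.73626.
ΣO = 2.59636; factor = 6/ΣO = 2.31093.
Fe apfu = 0.41548 × 2.31093 = 0.960.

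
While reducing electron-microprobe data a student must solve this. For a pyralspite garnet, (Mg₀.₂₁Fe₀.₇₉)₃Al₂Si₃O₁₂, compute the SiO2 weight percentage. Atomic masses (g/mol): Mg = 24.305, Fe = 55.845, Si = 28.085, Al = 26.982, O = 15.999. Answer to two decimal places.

Formula mass = 477.872 g/mol.
3 Si → 3.0000 mol SiO2 per formula unit; M(SiO2) = 60.083, so SiO2 mass = 180.249 g.
180.249/477.872 × 100 = 37.72 wt%.

37.72 wt%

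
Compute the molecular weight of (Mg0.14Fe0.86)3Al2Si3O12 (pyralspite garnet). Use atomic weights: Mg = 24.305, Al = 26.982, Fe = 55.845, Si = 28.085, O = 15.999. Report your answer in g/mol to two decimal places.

Mg: 0.42 × 24.305 = 10.2081
Fe: 2.58 × 55.845 = 144.0801
Al: 2 × 26.982 = 53.9640
Si: 3 × 28.085 = 84.2550
O: 12 × 15.999 = 191.9880
Summing the contributions gives the formula mass.

484.50 g/mol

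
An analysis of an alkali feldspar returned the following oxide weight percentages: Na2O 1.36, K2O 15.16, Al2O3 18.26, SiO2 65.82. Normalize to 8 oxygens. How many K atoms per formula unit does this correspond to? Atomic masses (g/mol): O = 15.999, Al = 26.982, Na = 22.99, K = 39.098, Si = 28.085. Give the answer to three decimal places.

0.885 K apfu

Na2O: 1.36/61.979 = 0.02194 mol → 0.04388 mol Na, 0.02194 mol O.
K2O: 15.16/94.195 = 0.16094 mol → 0.32188 mol K, 0.16094 mol O.
Al2O3: 18.26/101.961 = 0.17909 mol → 0.35818 mol Al, 0.53727 mol O.
SiO2: 65.82/60.083 = 1.09548 mol → 1.09548 mol Si, 2.19096 mol O.
Total oxygen = 2.91111 mol. Normalization factor = 8/2.91111 = 2.74809.
K per 8 O = 0.32188 × 2.74809 = 0.885.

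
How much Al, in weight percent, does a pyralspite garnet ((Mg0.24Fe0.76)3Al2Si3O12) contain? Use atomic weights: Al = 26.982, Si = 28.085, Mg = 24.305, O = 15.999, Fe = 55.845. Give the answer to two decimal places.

11.36 weight percent

Molar mass of (Mg0.24Fe0.76)3Al2Si3O12: 0.72·24.305 + 2.28·55.845 + 2·26.982 + 3·28.085 + 12·15.999 = 475.033 g/mol.
Mass of Al per formula unit: 2 × 26.982 = 53.964 g.
Weight fraction Al = 53.964 / 475.033 = 0.1136.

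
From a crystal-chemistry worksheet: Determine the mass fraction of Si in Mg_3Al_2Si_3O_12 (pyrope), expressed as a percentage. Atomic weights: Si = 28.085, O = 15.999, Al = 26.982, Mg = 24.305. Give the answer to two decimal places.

Molar mass of Mg_3Al_2Si_3O_12: 3·24.305 + 2·26.982 + 3·28.085 + 12·15.999 = 403.122 g/mol.
Mass of Si per formula unit: 3 × 28.085 = 84.255 g.
Weight fraction Si = 84.255 / 403.122 = 0.2090.

20.90 mass %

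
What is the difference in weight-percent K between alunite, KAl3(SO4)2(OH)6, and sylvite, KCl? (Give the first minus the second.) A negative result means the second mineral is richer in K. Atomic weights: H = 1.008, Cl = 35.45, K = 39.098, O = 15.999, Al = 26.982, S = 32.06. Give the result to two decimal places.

First mineral: 39.098 g K in 414.198 g formula = 9.44 wt% K.
Second mineral: 39.098 g K in 74.548 g formula = 52.45 wt% K.
9.44% − 52.45% gives a difference of -43.01 percentage points.

-43.01 percentage points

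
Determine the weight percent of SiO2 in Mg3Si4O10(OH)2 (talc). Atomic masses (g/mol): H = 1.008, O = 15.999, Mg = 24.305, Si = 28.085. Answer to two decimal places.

63.37 wt%

M(Mg3Si4O10(OH)2) = 379.259 g/mol; M(SiO2) = 60.083 g/mol.
Moles SiO2 per formula unit = 4 Si ÷ 1 = 4.0000.
SiO2 fraction = (4.0000 × 60.083) / 379.259 = 240.332/379.259 = 0.6337.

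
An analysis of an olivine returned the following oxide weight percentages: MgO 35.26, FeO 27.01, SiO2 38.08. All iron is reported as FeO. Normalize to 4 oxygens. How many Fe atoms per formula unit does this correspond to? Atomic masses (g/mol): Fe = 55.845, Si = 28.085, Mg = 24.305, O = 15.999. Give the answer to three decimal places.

35.26 wt% MgO ÷ 40.304 g/mol = 0.87485 mol, giving 0.87485 Mg and 0.87485 O.
27.01 wt% FeO ÷ 71.844 g/mol = 0.37595 mol, giving 0.37595 Fe and 0.37595 O.
38.08 wt% SiO2 ÷ 60.083 g/mol = 0.63379 mol, giving 0.63379 Si and 1.26758 O.
Oxygen sums to 2.51838; scaling by 4/2.51838 = 1.58832 puts the formula on 4 O.
Fe: 0.37595 × 1.58832 = 0.597 atoms per formula unit.

0.597 Fe apfu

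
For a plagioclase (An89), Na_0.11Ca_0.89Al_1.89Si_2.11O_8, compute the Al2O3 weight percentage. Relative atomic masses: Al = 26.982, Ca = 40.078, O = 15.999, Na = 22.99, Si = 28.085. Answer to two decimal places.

34.85 wt%

Molar mass of Na_0.11Ca_0.89Al_1.89Si_2.11O_8 = 0.11*22.99 + 0.89*40.078 + 1.89*26.982 + 2.11*28.085 + 8*15.999 = 276.446 g/mol.
Each formula unit contains 1.89 Al, equivalent to 1.89/2 = 0.9450 mol Al2O3.
M(Al2O3) = 2×26.982 + 3×15.999 = 101.961 g/mol.
Mass of Al2O3 per formula unit = 0.9450 × 101.961 = 96.353 g.
Al2O3 wt% = 96.353 / 276.446 × 100 = 34.85%.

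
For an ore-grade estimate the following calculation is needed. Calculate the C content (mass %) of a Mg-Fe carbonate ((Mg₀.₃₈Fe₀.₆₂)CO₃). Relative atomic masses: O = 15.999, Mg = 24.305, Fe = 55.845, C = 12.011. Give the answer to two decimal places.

11.56 mass %

Molar mass of (Mg₀.₃₈Fe₀.₆₂)CO₃: 0.38·24.305 + 0.62·55.845 + 1·12.011 + 3·15.999 = 103.868 g/mol.
Mass of C per formula unit: 1 × 12.011 = 12.011 g.
Weight fraction C = 12.011 / 103.868 = 0.1156.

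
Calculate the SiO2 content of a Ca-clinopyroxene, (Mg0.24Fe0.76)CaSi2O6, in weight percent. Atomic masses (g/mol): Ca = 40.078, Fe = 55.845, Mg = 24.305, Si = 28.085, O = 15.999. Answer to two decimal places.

Molar mass of (Mg0.24Fe0.76)CaSi2O6 = 0.24*24.305 + 0.76*55.845 + 1*40.078 + 2*28.085 + 6*15.999 = 240.517 g/mol.
Each formula unit contains 2 Si, equivalent to 2/1 = 2.0000 mol SiO2.
M(SiO2) = 1×28.085 + 2×15.999 = 60.083 g/mol.
Mass of SiO2 per formula unit = 2.0000 × 60.083 = 120.166 g.
SiO2 wt% = 120.166 / 240.517 × 100 = 49.96%.

49.96 wt%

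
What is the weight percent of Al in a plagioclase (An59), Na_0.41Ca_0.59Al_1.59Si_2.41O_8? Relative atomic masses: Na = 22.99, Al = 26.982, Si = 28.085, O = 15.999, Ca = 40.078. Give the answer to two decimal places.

Molar mass of Na_0.41Ca_0.59Al_1.59Si_2.41O_8: 0.41×22.99 + 0.59×40.078 + 1.59×26.982 + 2.41×28.085 + 8×15.999 = 271.650 g/mol.
Mass of Al per formula unit: 1.59 × 26.982 = 42.901 g.
Weight fraction Al = 42.901 / 271.650 = 0.1579.

15.79 wt%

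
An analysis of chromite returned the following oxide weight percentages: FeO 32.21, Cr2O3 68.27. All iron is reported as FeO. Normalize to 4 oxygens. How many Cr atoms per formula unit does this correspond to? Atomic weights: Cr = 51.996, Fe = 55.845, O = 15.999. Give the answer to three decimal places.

FeO: 32.21/71.844 = 0.44833 mol → 0.44833 mol Fe, 0.44833 mol O.
Cr2O3: 68.27/151.989 = 0.44918 mol → 0.89836 mol Cr, 1.34754 mol O.
Total oxygen = 1.79587 mol. Normalization factor = 4/1.79587 = 2.22733.
Cr per 4 O = 0.89836 × 2.22733 = 2.001.

2.001 Cr apfu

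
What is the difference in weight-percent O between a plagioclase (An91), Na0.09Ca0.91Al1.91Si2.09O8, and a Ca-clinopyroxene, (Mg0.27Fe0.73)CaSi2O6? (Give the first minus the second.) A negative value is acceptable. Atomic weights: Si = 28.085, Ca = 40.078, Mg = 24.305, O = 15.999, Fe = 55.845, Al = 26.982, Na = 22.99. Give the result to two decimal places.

First mineral: 127.992 g O in 276.765 g formula = 46.25 wt% O.
Second mineral: 95.994 g O in 239.571 g formula = 40.07 wt% O.
46.25% − 40.07% gives a difference of 6.18 percentage points.

6.18 percentage points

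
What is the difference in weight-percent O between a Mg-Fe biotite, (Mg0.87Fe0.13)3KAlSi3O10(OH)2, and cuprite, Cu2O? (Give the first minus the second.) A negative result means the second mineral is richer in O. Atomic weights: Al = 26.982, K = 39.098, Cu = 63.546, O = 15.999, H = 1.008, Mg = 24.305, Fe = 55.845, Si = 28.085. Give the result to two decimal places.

33.51 percentage points

O in (Mg0.87Fe0.13)3KAlSi3O10(OH)2: molar mass 429.555 g/mol; 12×15.999 = 191.988 g → 44.69 wt%.
O in Cu2O: molar mass 143.091 g/mol; 1×15.999 = 15.999 g → 11.18 wt%.
Difference = 44.69 − 11.18 = 33.51 percentage points.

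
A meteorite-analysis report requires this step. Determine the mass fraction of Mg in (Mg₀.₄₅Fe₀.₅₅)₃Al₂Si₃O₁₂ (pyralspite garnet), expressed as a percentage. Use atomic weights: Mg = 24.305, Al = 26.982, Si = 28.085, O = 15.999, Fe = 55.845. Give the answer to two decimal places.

Molar mass of (Mg₀.₄₅Fe₀.₅₅)₃Al₂Si₃O₁₂: 1.35*24.305 + 1.65*55.845 + 2*26.982 + 3*28.085 + 12*15.999 = 455.163 g/mol.
Mass of Mg per formula unit: 1.35 × 24.305 = 32.812 g.
Weight fraction Mg = 32.812 / 455.163 = 0.0721.

7.21 wt%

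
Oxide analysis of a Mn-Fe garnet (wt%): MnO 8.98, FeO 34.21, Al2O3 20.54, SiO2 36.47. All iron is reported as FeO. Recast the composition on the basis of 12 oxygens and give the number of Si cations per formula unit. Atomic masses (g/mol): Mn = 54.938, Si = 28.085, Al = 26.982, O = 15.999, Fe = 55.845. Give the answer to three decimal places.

MnO: 8.98/70.937 = 0.12659 mol → 0.12659 mol Mn, 0.12659 mol O.
FeO: 34.21/71.844 = 0.47617 mol → 0.47617 mol Fe, 0.47617 mol O.
Al2O3: 20.54/101.961 = 0.20145 mol → 0.40290 mol Al, 0.60435 mol O.
SiO2: 36.47/60.083 = 0.60699 mol → 0.60699 mol Si, 1.21398 mol O.
Total oxygen = 2.42109 mol. Normalization factor = 12/2.42109 = 4.95645.
Si per 12 O = 0.60699 × 4.95645 = 3.009.

3.009 Si apfu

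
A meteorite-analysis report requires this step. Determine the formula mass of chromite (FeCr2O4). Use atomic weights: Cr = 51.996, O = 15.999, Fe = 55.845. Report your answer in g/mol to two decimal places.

Fe: 1 × 55.845 = 55.8450
Cr: 2 × 51.996 = 103.9920
O: 4 × 15.999 = 63.9960
Summing the contributions gives the formula mass.

223.83 g/mol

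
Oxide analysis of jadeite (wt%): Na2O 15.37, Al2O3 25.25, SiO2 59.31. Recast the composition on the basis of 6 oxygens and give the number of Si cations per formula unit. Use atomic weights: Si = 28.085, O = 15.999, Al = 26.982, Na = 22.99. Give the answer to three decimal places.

1.997 Si apfu

15.37 wt% Na2O ÷ 61.979 g/mol = 0.24799 mol, giving 0.49598 Na and 0.24799 O.
25.25 wt% Al2O3 ÷ 101.961 g/mol = 0.24764 mol, giving 0.49528 Al and 0.74292 O.
59.31 wt% SiO2 ÷ 60.083 g/mol = 0.98713 mol, giving 0.98713 Si and 1.97426 O.
Oxygen sums to 2.96517; scaling by 6/2.96517 = 2.02349 puts the formula on 6 O.
Si: 0.98713 × 2.02349 = 1.997 atoms per formula unit.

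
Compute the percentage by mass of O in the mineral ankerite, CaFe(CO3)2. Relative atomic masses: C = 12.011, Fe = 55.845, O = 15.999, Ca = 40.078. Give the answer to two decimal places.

M(CaFe(CO3)2) = 215.939 g/mol.
O contributes 6 × 15.999 = 95.994 g per mole.
95.994/215.939 = 0.4445 → 44.45%.

44.45 mass %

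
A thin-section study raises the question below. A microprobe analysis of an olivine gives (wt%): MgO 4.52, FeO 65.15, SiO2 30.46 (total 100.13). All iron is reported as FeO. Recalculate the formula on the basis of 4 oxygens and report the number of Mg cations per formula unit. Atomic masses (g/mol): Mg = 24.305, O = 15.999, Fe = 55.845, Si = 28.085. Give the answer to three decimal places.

MgO: 4.52/40.304 = 0.11215 mol → 0.11215 mol Mg, 0.11215 mol O.
FeO: 65.15/71.844 = 0.90683 mol → 0.90683 mol Fe, 0.90683 mol O.
SiO2: 30.46/60.083 = 0.50697 mol → 0.50697 mol Si, 1.01394 mol O.
Total oxygen = 2.03292 mol. Normalization factor = 4/2.03292 = 1.96761.
Mg per 4 O = 0.11215 × 1.96761 = 0.221.

0.221 Mg apfu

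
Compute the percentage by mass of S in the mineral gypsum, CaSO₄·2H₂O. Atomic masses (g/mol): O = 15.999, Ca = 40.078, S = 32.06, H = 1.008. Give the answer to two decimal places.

M(CaSO₄·2H₂O) = 172.164 g/mol.
S contributes 1 × 32.06 = 32.060 g per mole.
32.060/172.164 = 0.1862 → 18.62%.

18.62 wt%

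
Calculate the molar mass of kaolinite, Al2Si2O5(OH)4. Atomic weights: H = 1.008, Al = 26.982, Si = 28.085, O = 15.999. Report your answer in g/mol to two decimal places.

The formula mass is the sum 2*26.982 + 2*28.085 + 9*15.999 + 4*1.008.

258.16 g/mol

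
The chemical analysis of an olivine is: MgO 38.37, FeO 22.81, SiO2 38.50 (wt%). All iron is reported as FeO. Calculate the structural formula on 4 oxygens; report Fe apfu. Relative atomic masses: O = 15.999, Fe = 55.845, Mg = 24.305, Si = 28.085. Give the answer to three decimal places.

0.498 Fe apfu

38.37 wt% MgO ÷ 40.304 g/mol = 0.95201 mol, giving 0.95201 Mg and 0.95201 O.
22.81 wt% FeO ÷ 71.844 g/mol = 0.31749 mol, giving 0.31749 Fe and 0.31749 O.
38.50 wt% SiO2 ÷ 60.083 g/mol = 0.64078 mol, giving 0.64078 Si and 1.28156 O.
Oxygen sums to 2.55106; scaling by 4/2.55106 = 1.56798 puts the formula on 4 O.
Fe: 0.31749 × 1.56798 = 0.498 atoms per formula unit.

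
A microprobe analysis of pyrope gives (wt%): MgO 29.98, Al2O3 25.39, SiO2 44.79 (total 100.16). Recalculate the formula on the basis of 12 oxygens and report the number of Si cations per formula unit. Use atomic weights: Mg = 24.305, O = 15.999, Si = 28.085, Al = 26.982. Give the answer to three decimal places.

3.000 Si apfu

MgO (M=40.304): mol = 0.74385; Mg = 0.74385, O = 0.74385.
Al2O3 (M=101.961): mol = 0.24902; Al = 0.49804, O = 0.74706.
SiO2 (M=60.083): mol = 0.74547; Si = 0.74547, O = 1.49094.
ΣO = 2.98185; factor = 12/ΣO = 4.02435.
Si apfu = 0.74547 × 4.02435 = 3.000.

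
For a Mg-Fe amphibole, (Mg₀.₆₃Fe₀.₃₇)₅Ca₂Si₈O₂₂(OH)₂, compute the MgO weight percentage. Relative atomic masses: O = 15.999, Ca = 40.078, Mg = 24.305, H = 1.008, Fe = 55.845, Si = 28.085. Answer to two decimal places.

Formula mass = 870.702 g/mol.
3.15 Mg → 3.1500 mol MgO per formula unit; M(MgO) = 40.304, so MgO mass = 126.958 g.
126.958/870.702 × 100 = 14.58 wt%.

14.58 wt%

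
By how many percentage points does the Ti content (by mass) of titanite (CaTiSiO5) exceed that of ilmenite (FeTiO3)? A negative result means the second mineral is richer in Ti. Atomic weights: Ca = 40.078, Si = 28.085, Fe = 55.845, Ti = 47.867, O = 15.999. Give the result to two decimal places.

-7.13 percentage points

M(CaTiSiO5) = 196.025 g/mol, so wt% Ti = 47.867/196.025 × 100 = 24.42%.
M(FeTiO3) = 151.709 g/mol, so wt% Ti = 47.867/151.709 × 100 = 31.55%.
24.42 − 31.55 = -7.13 pp.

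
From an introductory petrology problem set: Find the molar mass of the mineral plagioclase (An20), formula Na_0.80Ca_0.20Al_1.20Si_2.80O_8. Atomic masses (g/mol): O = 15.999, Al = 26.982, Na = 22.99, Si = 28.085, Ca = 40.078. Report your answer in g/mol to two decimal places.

265.42 g/mol

The formula mass is the sum 0.80·22.99 + 0.20·40.078 + 1.20·26.982 + 2.80·28.085 + 8·15.999.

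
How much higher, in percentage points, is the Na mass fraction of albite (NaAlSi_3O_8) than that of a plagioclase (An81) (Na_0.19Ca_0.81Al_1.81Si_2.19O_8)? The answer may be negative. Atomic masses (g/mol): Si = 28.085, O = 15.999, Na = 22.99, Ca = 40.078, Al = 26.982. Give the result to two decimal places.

First mineral: 22.990 g Na in 262.219 g formula = 8.77 wt% Na.
Second mineral: 4.368 g Na in 275.167 g formula = 1.59 wt% Na.
8.77% − 1.59% gives a difference of 7.18 percentage points.

7.18 percentage points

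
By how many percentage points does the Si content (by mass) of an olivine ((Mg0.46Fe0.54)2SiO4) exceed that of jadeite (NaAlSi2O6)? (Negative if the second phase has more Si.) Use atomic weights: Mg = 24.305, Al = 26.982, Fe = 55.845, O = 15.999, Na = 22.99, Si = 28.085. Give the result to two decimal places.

-11.72 percentage points

M((Mg0.46Fe0.54)2SiO4) = 174.754 g/mol, so wt% Si = 28.085/174.754 × 100 = 16.07%.
M(NaAlSi2O6) = 202.136 g/mol, so wt% Si = 56.170/202.136 × 100 = 27.79%.
16.07 − 27.79 = -11.72 pp.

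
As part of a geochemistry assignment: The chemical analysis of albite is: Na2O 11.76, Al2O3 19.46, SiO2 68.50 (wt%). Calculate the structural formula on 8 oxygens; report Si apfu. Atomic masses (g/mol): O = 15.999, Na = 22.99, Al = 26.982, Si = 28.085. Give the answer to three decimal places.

2.998 Si apfu

Na2O (M=61.979): mol = 0.18974; Na = 0.37948, O = 0.18974.
Al2O3 (M=101.961): mol = 0.19086; Al = 0.38172, O = 0.57258.
SiO2 (M=60.083): mol = 1.14009; Si = 1.14009, O = 2.28018.
ΣO = 3.04250; factor = 8/ΣO = 2.62942.
Si apfu = 1.14009 × 2.62942 = 2.998.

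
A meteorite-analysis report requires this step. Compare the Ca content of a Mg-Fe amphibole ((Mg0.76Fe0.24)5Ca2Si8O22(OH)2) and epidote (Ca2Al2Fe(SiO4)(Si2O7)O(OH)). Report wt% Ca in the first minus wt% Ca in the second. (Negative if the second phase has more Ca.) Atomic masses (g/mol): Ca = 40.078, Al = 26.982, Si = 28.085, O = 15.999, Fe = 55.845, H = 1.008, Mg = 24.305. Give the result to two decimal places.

-7.16 percentage points

M((Mg0.76Fe0.24)5Ca2Si8O22(OH)2) = 850.201 g/mol, so wt% Ca = 80.156/850.201 × 100 = 9.43%.
M(Ca2Al2Fe(SiO4)(Si2O7)O(OH)) = 483.215 g/mol, so wt% Ca = 80.156/483.215 × 100 = 16.59%.
9.43 − 16.59 = -7.16 pp.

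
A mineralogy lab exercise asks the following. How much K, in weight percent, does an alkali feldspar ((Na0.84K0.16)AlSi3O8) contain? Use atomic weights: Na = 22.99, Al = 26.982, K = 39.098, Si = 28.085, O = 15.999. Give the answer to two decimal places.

M((Na0.84K0.16)AlSi3O8) = 264.796 g/mol.
K contributes 0.16 × 39.098 = 6.256 g per mole.
6.256/264.796 = 0.0236 → 2.36%.

2.36 weight percent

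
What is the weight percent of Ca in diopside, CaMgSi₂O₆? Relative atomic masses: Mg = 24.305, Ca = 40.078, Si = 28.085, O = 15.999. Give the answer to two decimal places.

Molar mass of CaMgSi₂O₆: 1×40.078 + 1×24.305 + 2×28.085 + 6×15.999 = 216.547 g/mol.
Mass of Ca per formula unit: 1 × 40.078 = 40.078 g.
Weight fraction Ca = 40.078 / 216.547 = 0.1851.

18.51 mass %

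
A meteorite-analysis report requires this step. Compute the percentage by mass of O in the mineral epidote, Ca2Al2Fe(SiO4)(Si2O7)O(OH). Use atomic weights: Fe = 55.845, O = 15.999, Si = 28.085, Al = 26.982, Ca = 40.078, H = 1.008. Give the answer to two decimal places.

43.04 wt%

Formula mass = 2*40.078 + 2*26.982 + 1*55.845 + 3*28.085 + 13*15.999 + 1*1.008 = 483.215 g/mol, of which 207.987 g is O.
So O makes up 207.987/483.215 = 0.4304 of the mass, i.e. 43.04%.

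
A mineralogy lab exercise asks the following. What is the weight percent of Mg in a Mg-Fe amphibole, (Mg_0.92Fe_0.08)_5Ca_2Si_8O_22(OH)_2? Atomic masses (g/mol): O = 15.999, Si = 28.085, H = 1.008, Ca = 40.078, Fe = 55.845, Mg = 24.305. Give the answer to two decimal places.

M((Mg_0.92Fe_0.08)_5Ca_2Si_8O_22(OH)_2) = 824.969 g/mol.
Mg contributes 4.60 × 24.305 = 111.803 g per mole.
111.803/824.969 = 0.1355 → 13.55%.

13.55 wt%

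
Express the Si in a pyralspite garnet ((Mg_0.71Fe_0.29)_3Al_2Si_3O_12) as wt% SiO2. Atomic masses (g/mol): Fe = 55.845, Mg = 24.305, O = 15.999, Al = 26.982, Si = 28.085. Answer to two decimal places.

Formula mass = 430.562 g/mol.
3 Si → 3.0000 mol SiO2 per formula unit; M(SiO2) = 60.083, so SiO2 mass = 180.249 g.
180.249/430.562 × 100 = 41.86 wt%.

41.86 wt%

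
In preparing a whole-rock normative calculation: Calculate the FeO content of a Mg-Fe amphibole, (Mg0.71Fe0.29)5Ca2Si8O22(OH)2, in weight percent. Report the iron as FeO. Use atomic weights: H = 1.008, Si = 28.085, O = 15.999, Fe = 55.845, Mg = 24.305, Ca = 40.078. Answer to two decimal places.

M((Mg0.71Fe0.29)5Ca2Si8O22(OH)2) = 858.086 g/mol; M(FeO) = 71.844 g/mol.
Moles FeO per formula unit = 1.45 Fe ÷ 1 = 1.4500.
FeO fraction = (1.4500 × 71.844) / 858.086 = 104.174/858.086 = 0.1214.

12.14 wt%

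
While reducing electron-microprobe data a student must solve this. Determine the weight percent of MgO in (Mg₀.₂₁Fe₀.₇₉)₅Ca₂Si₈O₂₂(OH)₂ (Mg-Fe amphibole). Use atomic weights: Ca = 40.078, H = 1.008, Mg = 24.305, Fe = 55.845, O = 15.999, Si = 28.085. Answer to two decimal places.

M((Mg₀.₂₁Fe₀.₇₉)₅Ca₂Si₈O₂₂(OH)₂) = 936.936 g/mol; M(MgO) = 40.304 g/mol.
Moles MgO per formula unit = 1.05 Mg ÷ 1 = 1.0500.
MgO fraction = (1.0500 × 40.304) / 936.936 = 42.319/936.936 = 0.0452.

4.52 wt%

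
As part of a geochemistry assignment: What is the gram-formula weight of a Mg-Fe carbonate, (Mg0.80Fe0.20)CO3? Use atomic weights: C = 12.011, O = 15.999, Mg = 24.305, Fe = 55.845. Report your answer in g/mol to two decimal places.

The formula mass is the sum 0.80(24.305) + 0.20(55.845) + 1(12.011) + 3(15.999).

90.62 g/mol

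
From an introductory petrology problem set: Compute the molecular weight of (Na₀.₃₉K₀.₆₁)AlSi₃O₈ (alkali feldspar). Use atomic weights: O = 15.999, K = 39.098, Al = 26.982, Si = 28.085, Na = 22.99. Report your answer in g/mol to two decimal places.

272.04 g/mol

Na: 0.39 × 22.99 = 8.9661
K: 0.61 × 39.098 = 23.8498
Al: 1 × 26.982 = 26.9820
Si: 3 × 28.085 = 84.2550
O: 8 × 15.999 = 127.9920
Summing the contributions gives the formula mass.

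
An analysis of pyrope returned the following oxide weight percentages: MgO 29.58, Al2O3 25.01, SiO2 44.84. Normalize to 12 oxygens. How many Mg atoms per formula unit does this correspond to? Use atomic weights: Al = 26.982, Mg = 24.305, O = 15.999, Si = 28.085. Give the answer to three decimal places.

MgO (M=40.304): mol = 0.73392; Mg = 0.73392, O = 0.73392.
Al2O3 (M=101.961): mol = 0.24529; Al = 0.49058, O = 0.73587.
SiO2 (M=60.083): mol = 0.74630; Si = 0.74630, O = 1.49260.
ΣO = 2.96239; factor = 12/ΣO = 4.05078.
Mg apfu = 0.73392 × 4.05078 = 2.973.

2.973 Mg apfu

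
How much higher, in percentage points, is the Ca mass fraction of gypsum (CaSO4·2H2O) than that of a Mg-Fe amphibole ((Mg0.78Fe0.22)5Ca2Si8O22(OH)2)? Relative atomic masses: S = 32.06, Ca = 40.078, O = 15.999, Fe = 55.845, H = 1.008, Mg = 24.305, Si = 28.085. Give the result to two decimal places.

Ca in CaSO4·2H2O: molar mass 172.164 g/mol; 1×40.078 = 40.078 g → 23.28 wt%.
Ca in (Mg0.78Fe0.22)5Ca2Si8O22(OH)2: molar mass 847.047 g/mol; 2×40.078 = 80.156 g → 9.46 wt%.
Difference = 23.28 − 9.46 = 13.82 percentage points.

13.82 percentage points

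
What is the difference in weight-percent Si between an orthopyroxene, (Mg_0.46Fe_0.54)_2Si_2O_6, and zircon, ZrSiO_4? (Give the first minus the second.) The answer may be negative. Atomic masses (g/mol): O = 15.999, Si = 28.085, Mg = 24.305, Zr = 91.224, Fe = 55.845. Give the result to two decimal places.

M((Mg_0.46Fe_0.54)_2Si_2O_6) = 234.837 g/mol, so wt% Si = 56.170/234.837 × 100 = 23.92%.
M(ZrSiO_4) = 183.305 g/mol, so wt% Si = 28.085/183.305 × 100 = 15.32%.
23.92 − 15.32 = 8.60 pp.

8.60 percentage points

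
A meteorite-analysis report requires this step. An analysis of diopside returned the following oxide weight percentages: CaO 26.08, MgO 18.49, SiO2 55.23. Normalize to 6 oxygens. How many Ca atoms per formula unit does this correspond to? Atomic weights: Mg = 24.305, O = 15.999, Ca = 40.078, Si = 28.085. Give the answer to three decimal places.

CaO: 26.08/56.077 = 0.46507 mol → 0.46507 mol Ca, 0.46507 mol O.
MgO: 18.49/40.304 = 0.45876 mol → 0.45876 mol Mg, 0.45876 mol O.
SiO2: 55.23/60.083 = 0.91923 mol → 0.91923 mol Si, 1.83846 mol O.
Total oxygen = 2.76229 mol. Normalization factor = 6/2.76229 = 2.17211.
Ca per 6 O = 0.46507 × 2.17211 = 1.010.

1.010 Ca apfu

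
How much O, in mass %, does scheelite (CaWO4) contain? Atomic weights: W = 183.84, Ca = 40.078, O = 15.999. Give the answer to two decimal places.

22.23 mass %

M(CaWO4) = 287.914 g/mol.
O contributes 4 × 15.999 = 63.996 g per mole.
63.996/287.914 = 0.2223 → 22.23%.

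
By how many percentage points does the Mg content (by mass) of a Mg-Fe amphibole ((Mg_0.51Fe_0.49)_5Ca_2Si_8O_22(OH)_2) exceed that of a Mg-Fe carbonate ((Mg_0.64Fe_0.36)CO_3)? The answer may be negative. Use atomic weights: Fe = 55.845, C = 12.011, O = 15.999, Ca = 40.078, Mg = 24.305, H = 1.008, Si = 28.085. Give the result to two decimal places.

-9.29 percentage points

Mg in (Mg_0.51Fe_0.49)_5Ca_2Si_8O_22(OH)_2: molar mass 889.626 g/mol; 2.55×24.305 = 61.978 g → 6.97 wt%.
Mg in (Mg_0.64Fe_0.36)CO_3: molar mass 95.667 g/mol; 0.64×24.305 = 15.555 g → 16.26 wt%.
Difference = 6.97 − 16.26 = -9.29 percentage points.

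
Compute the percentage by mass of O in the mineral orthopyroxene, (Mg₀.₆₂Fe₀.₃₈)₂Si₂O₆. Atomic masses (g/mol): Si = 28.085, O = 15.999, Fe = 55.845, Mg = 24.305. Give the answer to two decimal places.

42.71 weight percent

Molar mass of (Mg₀.₆₂Fe₀.₃₈)₂Si₂O₆: 1.24·24.305 + 0.76·55.845 + 2·28.085 + 6·15.999 = 224.744 g/mol.
Mass of O per formula unit: 6 × 15.999 = 95.994 g.
Weight fraction O = 95.994 / 224.744 = 0.4271.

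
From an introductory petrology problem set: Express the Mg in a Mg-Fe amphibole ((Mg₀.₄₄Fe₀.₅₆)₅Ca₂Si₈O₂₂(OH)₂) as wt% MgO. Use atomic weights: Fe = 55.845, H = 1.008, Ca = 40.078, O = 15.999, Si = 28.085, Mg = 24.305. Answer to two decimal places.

9.84 wt%

M((Mg₀.₄₄Fe₀.₅₆)₅Ca₂Si₈O₂₂(OH)₂) = 900.665 g/mol; M(MgO) = 40.304 g/mol.
Moles MgO per formula unit = 2.20 Mg ÷ 1 = 2.2000.
MgO fraction = (2.2000 × 40.304) / 900.665 = 88.669/900.665 = 0.0984.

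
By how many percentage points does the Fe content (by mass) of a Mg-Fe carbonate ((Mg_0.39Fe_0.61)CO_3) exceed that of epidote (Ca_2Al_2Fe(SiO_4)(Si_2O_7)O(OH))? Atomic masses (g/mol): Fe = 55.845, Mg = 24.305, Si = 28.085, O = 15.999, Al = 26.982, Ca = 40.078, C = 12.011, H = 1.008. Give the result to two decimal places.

21.34 percentage points

Fe in (Mg_0.39Fe_0.61)CO_3: molar mass 103.552 g/mol; 0.61×55.845 = 34.065 g → 32.90 wt%.
Fe in Ca_2Al_2Fe(SiO_4)(Si_2O_7)O(OH): molar mass 483.215 g/mol; 1×55.845 = 55.845 g → 11.56 wt%.
Difference = 32.90 − 11.56 = 21.34 percentage points.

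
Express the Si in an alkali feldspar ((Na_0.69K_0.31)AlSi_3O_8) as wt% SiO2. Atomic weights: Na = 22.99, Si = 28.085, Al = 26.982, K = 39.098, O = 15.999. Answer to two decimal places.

67.46 wt%

M((Na_0.69K_0.31)AlSi_3O_8) = 267.212 g/mol; M(SiO2) = 60.083 g/mol.
Moles SiO2 per formula unit = 3 Si ÷ 1 = 3.0000.
SiO2 fraction = (3.0000 × 60.083) / 267.212 = 180.249/267.212 = 0.6746.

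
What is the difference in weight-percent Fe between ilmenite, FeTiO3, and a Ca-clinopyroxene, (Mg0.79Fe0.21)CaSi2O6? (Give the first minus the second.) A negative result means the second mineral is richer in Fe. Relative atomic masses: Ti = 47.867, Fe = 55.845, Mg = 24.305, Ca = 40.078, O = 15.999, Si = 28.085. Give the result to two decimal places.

31.56 percentage points

First mineral: 55.845 g Fe in 151.709 g formula = 36.81 wt% Fe.
Second mineral: 11.727 g Fe in 223.170 g formula = 5.25 wt% Fe.
36.81% − 5.25% gives a difference of 31.56 percentage points.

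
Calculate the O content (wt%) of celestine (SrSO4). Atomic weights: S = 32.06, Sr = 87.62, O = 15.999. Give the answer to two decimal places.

Formula mass = 1×87.62 + 1×32.06 + 4×15.999 = 183.676 g/mol, of which 63.996 g is O.
So O makes up 63.996/183.676 = 0.3484 of the mass, i.e. 34.84%.

34.84 wt%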